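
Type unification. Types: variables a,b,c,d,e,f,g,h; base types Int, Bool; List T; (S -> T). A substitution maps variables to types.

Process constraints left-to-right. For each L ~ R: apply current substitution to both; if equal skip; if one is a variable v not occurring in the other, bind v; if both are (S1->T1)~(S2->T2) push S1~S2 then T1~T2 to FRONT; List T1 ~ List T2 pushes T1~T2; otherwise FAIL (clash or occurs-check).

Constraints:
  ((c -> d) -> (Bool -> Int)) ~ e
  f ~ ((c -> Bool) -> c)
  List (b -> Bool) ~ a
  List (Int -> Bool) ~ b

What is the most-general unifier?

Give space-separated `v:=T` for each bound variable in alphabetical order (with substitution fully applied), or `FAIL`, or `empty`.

Answer: a:=List (List (Int -> Bool) -> Bool) b:=List (Int -> Bool) e:=((c -> d) -> (Bool -> Int)) f:=((c -> Bool) -> c)

Derivation:
step 1: unify ((c -> d) -> (Bool -> Int)) ~ e  [subst: {-} | 3 pending]
  bind e := ((c -> d) -> (Bool -> Int))
step 2: unify f ~ ((c -> Bool) -> c)  [subst: {e:=((c -> d) -> (Bool -> Int))} | 2 pending]
  bind f := ((c -> Bool) -> c)
step 3: unify List (b -> Bool) ~ a  [subst: {e:=((c -> d) -> (Bool -> Int)), f:=((c -> Bool) -> c)} | 1 pending]
  bind a := List (b -> Bool)
step 4: unify List (Int -> Bool) ~ b  [subst: {e:=((c -> d) -> (Bool -> Int)), f:=((c -> Bool) -> c), a:=List (b -> Bool)} | 0 pending]
  bind b := List (Int -> Bool)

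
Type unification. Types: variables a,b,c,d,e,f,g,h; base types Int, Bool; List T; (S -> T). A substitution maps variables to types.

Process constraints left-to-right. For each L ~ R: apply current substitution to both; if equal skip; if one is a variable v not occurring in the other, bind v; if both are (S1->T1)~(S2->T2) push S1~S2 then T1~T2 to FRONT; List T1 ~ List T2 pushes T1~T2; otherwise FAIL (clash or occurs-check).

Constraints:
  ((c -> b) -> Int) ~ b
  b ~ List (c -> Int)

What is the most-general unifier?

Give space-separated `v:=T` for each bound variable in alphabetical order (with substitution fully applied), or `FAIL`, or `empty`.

Answer: FAIL

Derivation:
step 1: unify ((c -> b) -> Int) ~ b  [subst: {-} | 1 pending]
  occurs-check fail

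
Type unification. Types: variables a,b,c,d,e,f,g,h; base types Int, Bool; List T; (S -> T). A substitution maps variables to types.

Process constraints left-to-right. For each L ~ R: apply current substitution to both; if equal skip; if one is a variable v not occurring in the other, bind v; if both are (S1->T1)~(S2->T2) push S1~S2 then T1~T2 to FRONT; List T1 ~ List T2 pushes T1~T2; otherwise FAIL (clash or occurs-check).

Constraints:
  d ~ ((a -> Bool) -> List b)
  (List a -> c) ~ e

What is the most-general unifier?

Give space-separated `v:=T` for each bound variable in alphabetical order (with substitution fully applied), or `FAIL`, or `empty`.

step 1: unify d ~ ((a -> Bool) -> List b)  [subst: {-} | 1 pending]
  bind d := ((a -> Bool) -> List b)
step 2: unify (List a -> c) ~ e  [subst: {d:=((a -> Bool) -> List b)} | 0 pending]
  bind e := (List a -> c)

Answer: d:=((a -> Bool) -> List b) e:=(List a -> c)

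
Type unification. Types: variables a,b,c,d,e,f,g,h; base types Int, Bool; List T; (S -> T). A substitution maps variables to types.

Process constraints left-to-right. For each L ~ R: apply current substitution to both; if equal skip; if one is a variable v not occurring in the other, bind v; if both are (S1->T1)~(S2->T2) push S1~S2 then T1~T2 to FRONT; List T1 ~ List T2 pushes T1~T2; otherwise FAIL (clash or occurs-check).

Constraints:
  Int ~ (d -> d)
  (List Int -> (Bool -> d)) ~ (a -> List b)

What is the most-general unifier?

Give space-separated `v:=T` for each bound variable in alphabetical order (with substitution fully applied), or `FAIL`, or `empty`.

Answer: FAIL

Derivation:
step 1: unify Int ~ (d -> d)  [subst: {-} | 1 pending]
  clash: Int vs (d -> d)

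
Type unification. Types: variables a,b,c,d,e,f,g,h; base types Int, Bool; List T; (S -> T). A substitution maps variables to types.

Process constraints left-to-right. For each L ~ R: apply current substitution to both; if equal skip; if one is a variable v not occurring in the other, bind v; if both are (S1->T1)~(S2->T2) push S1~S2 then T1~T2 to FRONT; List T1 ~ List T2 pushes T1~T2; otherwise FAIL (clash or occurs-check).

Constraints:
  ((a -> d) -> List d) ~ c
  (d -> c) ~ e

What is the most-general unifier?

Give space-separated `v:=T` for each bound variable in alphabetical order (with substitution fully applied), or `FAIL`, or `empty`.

Answer: c:=((a -> d) -> List d) e:=(d -> ((a -> d) -> List d))

Derivation:
step 1: unify ((a -> d) -> List d) ~ c  [subst: {-} | 1 pending]
  bind c := ((a -> d) -> List d)
step 2: unify (d -> ((a -> d) -> List d)) ~ e  [subst: {c:=((a -> d) -> List d)} | 0 pending]
  bind e := (d -> ((a -> d) -> List d))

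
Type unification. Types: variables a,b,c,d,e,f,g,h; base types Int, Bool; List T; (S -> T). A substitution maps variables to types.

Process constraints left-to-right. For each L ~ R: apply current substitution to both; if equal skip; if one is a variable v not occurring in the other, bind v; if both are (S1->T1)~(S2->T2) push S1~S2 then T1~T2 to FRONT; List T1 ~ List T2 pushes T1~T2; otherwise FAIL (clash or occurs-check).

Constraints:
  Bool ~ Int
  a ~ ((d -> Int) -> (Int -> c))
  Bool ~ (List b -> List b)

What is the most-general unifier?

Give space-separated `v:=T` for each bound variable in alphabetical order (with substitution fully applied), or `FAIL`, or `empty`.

Answer: FAIL

Derivation:
step 1: unify Bool ~ Int  [subst: {-} | 2 pending]
  clash: Bool vs Int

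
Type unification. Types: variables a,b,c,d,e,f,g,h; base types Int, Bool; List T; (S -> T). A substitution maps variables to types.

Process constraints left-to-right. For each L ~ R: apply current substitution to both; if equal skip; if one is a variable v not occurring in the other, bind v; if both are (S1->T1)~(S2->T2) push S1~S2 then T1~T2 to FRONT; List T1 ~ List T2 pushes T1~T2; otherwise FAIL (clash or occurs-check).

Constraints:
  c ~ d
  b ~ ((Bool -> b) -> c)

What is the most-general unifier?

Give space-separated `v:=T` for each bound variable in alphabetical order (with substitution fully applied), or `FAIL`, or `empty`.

step 1: unify c ~ d  [subst: {-} | 1 pending]
  bind c := d
step 2: unify b ~ ((Bool -> b) -> d)  [subst: {c:=d} | 0 pending]
  occurs-check fail: b in ((Bool -> b) -> d)

Answer: FAIL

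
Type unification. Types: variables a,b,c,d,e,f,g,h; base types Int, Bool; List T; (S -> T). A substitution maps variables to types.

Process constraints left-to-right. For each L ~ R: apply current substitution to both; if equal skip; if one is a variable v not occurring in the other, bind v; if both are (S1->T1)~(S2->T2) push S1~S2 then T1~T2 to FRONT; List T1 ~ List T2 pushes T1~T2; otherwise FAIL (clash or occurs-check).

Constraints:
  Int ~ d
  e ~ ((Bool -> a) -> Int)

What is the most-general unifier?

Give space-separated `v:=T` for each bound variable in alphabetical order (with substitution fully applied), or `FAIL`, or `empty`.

step 1: unify Int ~ d  [subst: {-} | 1 pending]
  bind d := Int
step 2: unify e ~ ((Bool -> a) -> Int)  [subst: {d:=Int} | 0 pending]
  bind e := ((Bool -> a) -> Int)

Answer: d:=Int e:=((Bool -> a) -> Int)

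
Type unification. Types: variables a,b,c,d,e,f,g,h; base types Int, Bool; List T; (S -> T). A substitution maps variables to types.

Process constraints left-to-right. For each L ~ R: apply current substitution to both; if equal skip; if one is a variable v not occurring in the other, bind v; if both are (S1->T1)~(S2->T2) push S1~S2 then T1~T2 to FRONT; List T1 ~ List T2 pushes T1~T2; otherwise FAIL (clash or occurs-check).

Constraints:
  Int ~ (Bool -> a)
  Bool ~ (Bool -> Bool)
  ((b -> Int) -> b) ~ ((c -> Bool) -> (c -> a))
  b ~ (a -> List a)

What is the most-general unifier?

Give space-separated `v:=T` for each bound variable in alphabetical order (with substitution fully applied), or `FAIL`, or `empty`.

step 1: unify Int ~ (Bool -> a)  [subst: {-} | 3 pending]
  clash: Int vs (Bool -> a)

Answer: FAIL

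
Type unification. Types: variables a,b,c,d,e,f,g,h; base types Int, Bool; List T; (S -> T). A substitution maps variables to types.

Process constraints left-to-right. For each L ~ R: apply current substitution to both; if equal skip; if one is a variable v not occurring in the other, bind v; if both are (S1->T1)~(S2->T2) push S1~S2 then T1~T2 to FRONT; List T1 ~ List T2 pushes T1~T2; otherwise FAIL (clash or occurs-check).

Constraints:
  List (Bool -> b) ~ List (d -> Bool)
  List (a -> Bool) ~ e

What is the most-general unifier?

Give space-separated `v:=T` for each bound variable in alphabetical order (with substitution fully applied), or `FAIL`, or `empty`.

step 1: unify List (Bool -> b) ~ List (d -> Bool)  [subst: {-} | 1 pending]
  -> decompose List: push (Bool -> b)~(d -> Bool)
step 2: unify (Bool -> b) ~ (d -> Bool)  [subst: {-} | 1 pending]
  -> decompose arrow: push Bool~d, b~Bool
step 3: unify Bool ~ d  [subst: {-} | 2 pending]
  bind d := Bool
step 4: unify b ~ Bool  [subst: {d:=Bool} | 1 pending]
  bind b := Bool
step 5: unify List (a -> Bool) ~ e  [subst: {d:=Bool, b:=Bool} | 0 pending]
  bind e := List (a -> Bool)

Answer: b:=Bool d:=Bool e:=List (a -> Bool)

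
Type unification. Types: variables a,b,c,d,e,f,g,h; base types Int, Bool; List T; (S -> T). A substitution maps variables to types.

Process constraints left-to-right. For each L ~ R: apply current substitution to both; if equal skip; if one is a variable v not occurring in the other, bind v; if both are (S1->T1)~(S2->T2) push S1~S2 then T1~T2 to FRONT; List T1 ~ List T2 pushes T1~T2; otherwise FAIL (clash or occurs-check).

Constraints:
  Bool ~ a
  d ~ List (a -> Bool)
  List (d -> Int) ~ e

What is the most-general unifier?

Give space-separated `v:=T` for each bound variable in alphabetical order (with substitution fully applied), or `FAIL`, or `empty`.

Answer: a:=Bool d:=List (Bool -> Bool) e:=List (List (Bool -> Bool) -> Int)

Derivation:
step 1: unify Bool ~ a  [subst: {-} | 2 pending]
  bind a := Bool
step 2: unify d ~ List (Bool -> Bool)  [subst: {a:=Bool} | 1 pending]
  bind d := List (Bool -> Bool)
step 3: unify List (List (Bool -> Bool) -> Int) ~ e  [subst: {a:=Bool, d:=List (Bool -> Bool)} | 0 pending]
  bind e := List (List (Bool -> Bool) -> Int)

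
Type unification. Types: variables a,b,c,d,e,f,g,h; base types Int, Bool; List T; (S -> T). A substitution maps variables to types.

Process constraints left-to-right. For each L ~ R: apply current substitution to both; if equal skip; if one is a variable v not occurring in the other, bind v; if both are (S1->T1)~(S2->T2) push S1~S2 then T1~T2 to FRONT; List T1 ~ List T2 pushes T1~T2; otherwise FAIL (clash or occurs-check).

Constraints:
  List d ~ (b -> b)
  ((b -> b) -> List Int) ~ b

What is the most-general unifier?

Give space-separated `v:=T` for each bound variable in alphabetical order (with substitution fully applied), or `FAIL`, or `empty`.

Answer: FAIL

Derivation:
step 1: unify List d ~ (b -> b)  [subst: {-} | 1 pending]
  clash: List d vs (b -> b)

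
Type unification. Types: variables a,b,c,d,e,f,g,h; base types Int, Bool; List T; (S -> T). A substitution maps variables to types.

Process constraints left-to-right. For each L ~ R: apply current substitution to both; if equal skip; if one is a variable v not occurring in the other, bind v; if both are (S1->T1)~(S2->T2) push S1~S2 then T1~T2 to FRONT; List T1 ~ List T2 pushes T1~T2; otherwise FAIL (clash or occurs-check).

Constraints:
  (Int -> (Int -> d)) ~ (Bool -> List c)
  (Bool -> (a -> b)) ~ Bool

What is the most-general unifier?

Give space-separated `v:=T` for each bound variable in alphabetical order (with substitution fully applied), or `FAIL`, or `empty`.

Answer: FAIL

Derivation:
step 1: unify (Int -> (Int -> d)) ~ (Bool -> List c)  [subst: {-} | 1 pending]
  -> decompose arrow: push Int~Bool, (Int -> d)~List c
step 2: unify Int ~ Bool  [subst: {-} | 2 pending]
  clash: Int vs Bool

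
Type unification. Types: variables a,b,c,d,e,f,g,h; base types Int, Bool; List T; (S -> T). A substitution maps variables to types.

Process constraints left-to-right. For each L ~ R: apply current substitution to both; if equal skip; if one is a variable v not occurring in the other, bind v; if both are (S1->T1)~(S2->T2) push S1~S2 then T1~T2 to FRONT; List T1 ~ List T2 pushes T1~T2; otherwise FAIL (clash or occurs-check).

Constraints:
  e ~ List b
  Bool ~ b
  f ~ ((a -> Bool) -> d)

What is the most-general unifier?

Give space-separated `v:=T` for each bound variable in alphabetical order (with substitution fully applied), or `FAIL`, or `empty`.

Answer: b:=Bool e:=List Bool f:=((a -> Bool) -> d)

Derivation:
step 1: unify e ~ List b  [subst: {-} | 2 pending]
  bind e := List b
step 2: unify Bool ~ b  [subst: {e:=List b} | 1 pending]
  bind b := Bool
step 3: unify f ~ ((a -> Bool) -> d)  [subst: {e:=List b, b:=Bool} | 0 pending]
  bind f := ((a -> Bool) -> d)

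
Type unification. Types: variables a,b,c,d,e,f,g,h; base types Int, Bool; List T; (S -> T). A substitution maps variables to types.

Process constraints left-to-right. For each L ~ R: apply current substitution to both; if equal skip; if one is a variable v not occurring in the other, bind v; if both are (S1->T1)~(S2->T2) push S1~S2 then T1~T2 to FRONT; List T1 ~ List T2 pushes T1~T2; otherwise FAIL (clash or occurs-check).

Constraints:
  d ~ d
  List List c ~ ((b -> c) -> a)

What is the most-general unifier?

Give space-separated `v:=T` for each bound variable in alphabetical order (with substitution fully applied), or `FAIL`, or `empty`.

Answer: FAIL

Derivation:
step 1: unify d ~ d  [subst: {-} | 1 pending]
  -> identical, skip
step 2: unify List List c ~ ((b -> c) -> a)  [subst: {-} | 0 pending]
  clash: List List c vs ((b -> c) -> a)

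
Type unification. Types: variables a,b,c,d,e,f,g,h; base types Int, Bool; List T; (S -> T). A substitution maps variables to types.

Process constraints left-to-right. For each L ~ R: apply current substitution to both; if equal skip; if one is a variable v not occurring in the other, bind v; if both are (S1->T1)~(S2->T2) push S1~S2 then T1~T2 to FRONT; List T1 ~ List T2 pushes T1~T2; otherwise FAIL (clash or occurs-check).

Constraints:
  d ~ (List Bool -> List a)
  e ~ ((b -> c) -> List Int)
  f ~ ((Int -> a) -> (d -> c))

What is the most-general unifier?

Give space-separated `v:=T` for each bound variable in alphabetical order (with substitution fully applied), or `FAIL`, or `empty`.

step 1: unify d ~ (List Bool -> List a)  [subst: {-} | 2 pending]
  bind d := (List Bool -> List a)
step 2: unify e ~ ((b -> c) -> List Int)  [subst: {d:=(List Bool -> List a)} | 1 pending]
  bind e := ((b -> c) -> List Int)
step 3: unify f ~ ((Int -> a) -> ((List Bool -> List a) -> c))  [subst: {d:=(List Bool -> List a), e:=((b -> c) -> List Int)} | 0 pending]
  bind f := ((Int -> a) -> ((List Bool -> List a) -> c))

Answer: d:=(List Bool -> List a) e:=((b -> c) -> List Int) f:=((Int -> a) -> ((List Bool -> List a) -> c))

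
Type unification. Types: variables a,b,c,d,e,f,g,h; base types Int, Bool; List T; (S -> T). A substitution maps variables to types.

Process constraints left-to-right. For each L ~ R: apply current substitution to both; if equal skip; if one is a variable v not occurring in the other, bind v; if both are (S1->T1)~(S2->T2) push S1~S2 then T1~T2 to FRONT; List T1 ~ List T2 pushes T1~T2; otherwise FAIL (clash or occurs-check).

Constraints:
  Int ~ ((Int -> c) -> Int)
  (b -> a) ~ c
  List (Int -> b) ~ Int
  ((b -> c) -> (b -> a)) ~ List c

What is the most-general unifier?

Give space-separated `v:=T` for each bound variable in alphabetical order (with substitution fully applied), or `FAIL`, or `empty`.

Answer: FAIL

Derivation:
step 1: unify Int ~ ((Int -> c) -> Int)  [subst: {-} | 3 pending]
  clash: Int vs ((Int -> c) -> Int)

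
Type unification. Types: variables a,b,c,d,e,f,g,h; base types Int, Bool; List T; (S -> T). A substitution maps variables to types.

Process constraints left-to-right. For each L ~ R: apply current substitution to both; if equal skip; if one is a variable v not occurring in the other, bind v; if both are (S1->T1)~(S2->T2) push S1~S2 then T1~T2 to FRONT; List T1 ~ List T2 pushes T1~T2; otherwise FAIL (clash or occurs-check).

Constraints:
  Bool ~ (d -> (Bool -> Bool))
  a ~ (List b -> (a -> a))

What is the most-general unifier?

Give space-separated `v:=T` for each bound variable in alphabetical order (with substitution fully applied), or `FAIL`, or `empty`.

step 1: unify Bool ~ (d -> (Bool -> Bool))  [subst: {-} | 1 pending]
  clash: Bool vs (d -> (Bool -> Bool))

Answer: FAIL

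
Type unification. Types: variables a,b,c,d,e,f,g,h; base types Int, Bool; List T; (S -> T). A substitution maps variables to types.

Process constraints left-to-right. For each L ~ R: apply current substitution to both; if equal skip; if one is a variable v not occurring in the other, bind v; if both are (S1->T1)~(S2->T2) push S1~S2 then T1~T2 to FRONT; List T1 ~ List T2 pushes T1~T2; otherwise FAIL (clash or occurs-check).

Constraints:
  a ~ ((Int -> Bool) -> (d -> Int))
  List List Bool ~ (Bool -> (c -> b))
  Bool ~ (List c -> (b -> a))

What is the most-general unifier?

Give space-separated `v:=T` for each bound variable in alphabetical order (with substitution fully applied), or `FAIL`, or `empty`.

step 1: unify a ~ ((Int -> Bool) -> (d -> Int))  [subst: {-} | 2 pending]
  bind a := ((Int -> Bool) -> (d -> Int))
step 2: unify List List Bool ~ (Bool -> (c -> b))  [subst: {a:=((Int -> Bool) -> (d -> Int))} | 1 pending]
  clash: List List Bool vs (Bool -> (c -> b))

Answer: FAIL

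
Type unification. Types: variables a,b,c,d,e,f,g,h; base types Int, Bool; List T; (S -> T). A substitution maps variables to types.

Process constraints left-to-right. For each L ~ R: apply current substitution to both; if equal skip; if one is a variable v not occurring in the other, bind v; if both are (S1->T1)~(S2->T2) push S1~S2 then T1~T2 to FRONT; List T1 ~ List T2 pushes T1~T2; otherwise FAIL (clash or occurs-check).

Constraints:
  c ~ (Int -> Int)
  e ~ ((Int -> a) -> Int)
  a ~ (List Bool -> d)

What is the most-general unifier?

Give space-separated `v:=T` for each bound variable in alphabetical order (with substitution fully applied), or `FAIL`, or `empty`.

Answer: a:=(List Bool -> d) c:=(Int -> Int) e:=((Int -> (List Bool -> d)) -> Int)

Derivation:
step 1: unify c ~ (Int -> Int)  [subst: {-} | 2 pending]
  bind c := (Int -> Int)
step 2: unify e ~ ((Int -> a) -> Int)  [subst: {c:=(Int -> Int)} | 1 pending]
  bind e := ((Int -> a) -> Int)
step 3: unify a ~ (List Bool -> d)  [subst: {c:=(Int -> Int), e:=((Int -> a) -> Int)} | 0 pending]
  bind a := (List Bool -> d)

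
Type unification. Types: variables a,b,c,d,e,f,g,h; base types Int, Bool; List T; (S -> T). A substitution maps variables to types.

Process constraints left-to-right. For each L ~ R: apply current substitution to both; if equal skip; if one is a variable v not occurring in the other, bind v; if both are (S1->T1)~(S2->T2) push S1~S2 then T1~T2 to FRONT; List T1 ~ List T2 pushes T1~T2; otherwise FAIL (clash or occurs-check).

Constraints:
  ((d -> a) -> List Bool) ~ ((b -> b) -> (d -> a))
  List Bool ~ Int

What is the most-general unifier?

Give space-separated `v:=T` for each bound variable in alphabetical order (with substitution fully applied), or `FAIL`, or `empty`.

Answer: FAIL

Derivation:
step 1: unify ((d -> a) -> List Bool) ~ ((b -> b) -> (d -> a))  [subst: {-} | 1 pending]
  -> decompose arrow: push (d -> a)~(b -> b), List Bool~(d -> a)
step 2: unify (d -> a) ~ (b -> b)  [subst: {-} | 2 pending]
  -> decompose arrow: push d~b, a~b
step 3: unify d ~ b  [subst: {-} | 3 pending]
  bind d := b
step 4: unify a ~ b  [subst: {d:=b} | 2 pending]
  bind a := b
step 5: unify List Bool ~ (b -> b)  [subst: {d:=b, a:=b} | 1 pending]
  clash: List Bool vs (b -> b)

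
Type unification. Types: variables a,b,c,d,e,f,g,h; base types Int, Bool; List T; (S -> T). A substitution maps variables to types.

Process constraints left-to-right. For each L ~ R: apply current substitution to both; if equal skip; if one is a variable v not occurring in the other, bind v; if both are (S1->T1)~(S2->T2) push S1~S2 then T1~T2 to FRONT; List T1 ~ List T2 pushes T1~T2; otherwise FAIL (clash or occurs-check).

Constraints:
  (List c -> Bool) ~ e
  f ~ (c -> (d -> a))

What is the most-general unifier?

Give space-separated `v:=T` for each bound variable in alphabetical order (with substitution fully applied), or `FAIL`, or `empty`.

step 1: unify (List c -> Bool) ~ e  [subst: {-} | 1 pending]
  bind e := (List c -> Bool)
step 2: unify f ~ (c -> (d -> a))  [subst: {e:=(List c -> Bool)} | 0 pending]
  bind f := (c -> (d -> a))

Answer: e:=(List c -> Bool) f:=(c -> (d -> a))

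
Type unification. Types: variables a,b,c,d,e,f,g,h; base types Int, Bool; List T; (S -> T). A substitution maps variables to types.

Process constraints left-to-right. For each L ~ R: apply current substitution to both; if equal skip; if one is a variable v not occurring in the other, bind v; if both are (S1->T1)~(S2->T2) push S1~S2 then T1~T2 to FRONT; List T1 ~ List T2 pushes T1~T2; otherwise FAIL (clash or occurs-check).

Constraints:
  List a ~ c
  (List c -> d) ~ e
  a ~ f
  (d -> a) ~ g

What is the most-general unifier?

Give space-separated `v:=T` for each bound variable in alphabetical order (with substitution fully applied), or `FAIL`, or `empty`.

step 1: unify List a ~ c  [subst: {-} | 3 pending]
  bind c := List a
step 2: unify (List List a -> d) ~ e  [subst: {c:=List a} | 2 pending]
  bind e := (List List a -> d)
step 3: unify a ~ f  [subst: {c:=List a, e:=(List List a -> d)} | 1 pending]
  bind a := f
step 4: unify (d -> f) ~ g  [subst: {c:=List a, e:=(List List a -> d), a:=f} | 0 pending]
  bind g := (d -> f)

Answer: a:=f c:=List f e:=(List List f -> d) g:=(d -> f)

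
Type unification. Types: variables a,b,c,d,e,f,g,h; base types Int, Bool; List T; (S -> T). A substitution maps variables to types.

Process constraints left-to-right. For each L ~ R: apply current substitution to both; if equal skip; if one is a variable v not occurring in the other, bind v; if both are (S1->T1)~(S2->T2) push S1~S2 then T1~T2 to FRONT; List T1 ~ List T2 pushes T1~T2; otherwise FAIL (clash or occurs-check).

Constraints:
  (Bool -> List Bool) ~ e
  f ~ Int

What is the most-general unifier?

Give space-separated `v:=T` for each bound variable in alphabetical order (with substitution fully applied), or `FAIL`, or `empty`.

step 1: unify (Bool -> List Bool) ~ e  [subst: {-} | 1 pending]
  bind e := (Bool -> List Bool)
step 2: unify f ~ Int  [subst: {e:=(Bool -> List Bool)} | 0 pending]
  bind f := Int

Answer: e:=(Bool -> List Bool) f:=Int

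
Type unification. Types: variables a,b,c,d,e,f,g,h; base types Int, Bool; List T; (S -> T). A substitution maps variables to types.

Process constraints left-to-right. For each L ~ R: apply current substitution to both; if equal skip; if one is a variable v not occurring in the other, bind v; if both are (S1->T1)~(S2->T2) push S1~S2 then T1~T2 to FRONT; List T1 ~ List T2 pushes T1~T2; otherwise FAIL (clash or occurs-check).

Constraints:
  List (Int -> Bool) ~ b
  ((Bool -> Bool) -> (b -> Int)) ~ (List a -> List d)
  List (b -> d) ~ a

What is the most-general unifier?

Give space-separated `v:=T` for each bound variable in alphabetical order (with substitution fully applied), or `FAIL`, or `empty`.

step 1: unify List (Int -> Bool) ~ b  [subst: {-} | 2 pending]
  bind b := List (Int -> Bool)
step 2: unify ((Bool -> Bool) -> (List (Int -> Bool) -> Int)) ~ (List a -> List d)  [subst: {b:=List (Int -> Bool)} | 1 pending]
  -> decompose arrow: push (Bool -> Bool)~List a, (List (Int -> Bool) -> Int)~List d
step 3: unify (Bool -> Bool) ~ List a  [subst: {b:=List (Int -> Bool)} | 2 pending]
  clash: (Bool -> Bool) vs List a

Answer: FAIL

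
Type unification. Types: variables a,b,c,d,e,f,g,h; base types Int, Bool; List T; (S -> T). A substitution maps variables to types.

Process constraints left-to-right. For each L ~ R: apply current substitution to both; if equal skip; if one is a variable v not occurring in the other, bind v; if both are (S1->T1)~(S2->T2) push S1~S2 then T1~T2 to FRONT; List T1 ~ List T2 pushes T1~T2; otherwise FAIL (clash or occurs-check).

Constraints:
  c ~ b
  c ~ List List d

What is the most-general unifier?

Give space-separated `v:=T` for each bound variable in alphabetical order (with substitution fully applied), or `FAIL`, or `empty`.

step 1: unify c ~ b  [subst: {-} | 1 pending]
  bind c := b
step 2: unify b ~ List List d  [subst: {c:=b} | 0 pending]
  bind b := List List d

Answer: b:=List List d c:=List List d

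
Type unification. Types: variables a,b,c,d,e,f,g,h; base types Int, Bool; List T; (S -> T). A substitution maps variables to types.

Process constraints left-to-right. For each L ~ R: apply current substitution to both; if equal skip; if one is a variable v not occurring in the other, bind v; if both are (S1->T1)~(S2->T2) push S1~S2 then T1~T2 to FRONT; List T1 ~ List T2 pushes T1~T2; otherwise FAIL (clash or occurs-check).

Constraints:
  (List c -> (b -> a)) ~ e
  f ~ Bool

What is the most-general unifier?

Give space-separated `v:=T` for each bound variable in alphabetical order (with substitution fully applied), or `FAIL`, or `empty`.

Answer: e:=(List c -> (b -> a)) f:=Bool

Derivation:
step 1: unify (List c -> (b -> a)) ~ e  [subst: {-} | 1 pending]
  bind e := (List c -> (b -> a))
step 2: unify f ~ Bool  [subst: {e:=(List c -> (b -> a))} | 0 pending]
  bind f := Bool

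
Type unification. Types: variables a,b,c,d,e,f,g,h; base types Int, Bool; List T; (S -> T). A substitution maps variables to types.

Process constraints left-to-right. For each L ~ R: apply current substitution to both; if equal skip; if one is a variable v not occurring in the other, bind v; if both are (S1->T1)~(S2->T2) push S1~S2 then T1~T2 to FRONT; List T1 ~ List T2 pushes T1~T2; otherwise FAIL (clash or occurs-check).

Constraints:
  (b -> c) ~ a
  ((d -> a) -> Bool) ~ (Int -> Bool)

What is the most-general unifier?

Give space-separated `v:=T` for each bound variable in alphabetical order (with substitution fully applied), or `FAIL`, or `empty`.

step 1: unify (b -> c) ~ a  [subst: {-} | 1 pending]
  bind a := (b -> c)
step 2: unify ((d -> (b -> c)) -> Bool) ~ (Int -> Bool)  [subst: {a:=(b -> c)} | 0 pending]
  -> decompose arrow: push (d -> (b -> c))~Int, Bool~Bool
step 3: unify (d -> (b -> c)) ~ Int  [subst: {a:=(b -> c)} | 1 pending]
  clash: (d -> (b -> c)) vs Int

Answer: FAIL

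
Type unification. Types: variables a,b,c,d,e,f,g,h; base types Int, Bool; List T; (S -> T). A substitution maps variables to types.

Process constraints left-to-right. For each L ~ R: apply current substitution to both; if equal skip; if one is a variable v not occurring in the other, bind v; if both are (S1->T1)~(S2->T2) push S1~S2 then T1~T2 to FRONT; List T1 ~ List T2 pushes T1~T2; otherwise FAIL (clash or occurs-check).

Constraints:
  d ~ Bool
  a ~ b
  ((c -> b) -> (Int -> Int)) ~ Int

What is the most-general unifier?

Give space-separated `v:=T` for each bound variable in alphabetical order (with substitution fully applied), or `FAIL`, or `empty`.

step 1: unify d ~ Bool  [subst: {-} | 2 pending]
  bind d := Bool
step 2: unify a ~ b  [subst: {d:=Bool} | 1 pending]
  bind a := b
step 3: unify ((c -> b) -> (Int -> Int)) ~ Int  [subst: {d:=Bool, a:=b} | 0 pending]
  clash: ((c -> b) -> (Int -> Int)) vs Int

Answer: FAIL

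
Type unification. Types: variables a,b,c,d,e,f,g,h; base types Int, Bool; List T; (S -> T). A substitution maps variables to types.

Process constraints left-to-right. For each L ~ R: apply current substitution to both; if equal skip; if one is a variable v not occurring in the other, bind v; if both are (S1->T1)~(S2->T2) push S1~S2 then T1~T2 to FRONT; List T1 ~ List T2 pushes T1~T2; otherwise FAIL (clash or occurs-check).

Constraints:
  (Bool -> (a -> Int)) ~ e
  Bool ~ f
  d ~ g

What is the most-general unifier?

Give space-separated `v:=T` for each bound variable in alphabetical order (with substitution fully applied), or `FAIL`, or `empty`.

Answer: d:=g e:=(Bool -> (a -> Int)) f:=Bool

Derivation:
step 1: unify (Bool -> (a -> Int)) ~ e  [subst: {-} | 2 pending]
  bind e := (Bool -> (a -> Int))
step 2: unify Bool ~ f  [subst: {e:=(Bool -> (a -> Int))} | 1 pending]
  bind f := Bool
step 3: unify d ~ g  [subst: {e:=(Bool -> (a -> Int)), f:=Bool} | 0 pending]
  bind d := g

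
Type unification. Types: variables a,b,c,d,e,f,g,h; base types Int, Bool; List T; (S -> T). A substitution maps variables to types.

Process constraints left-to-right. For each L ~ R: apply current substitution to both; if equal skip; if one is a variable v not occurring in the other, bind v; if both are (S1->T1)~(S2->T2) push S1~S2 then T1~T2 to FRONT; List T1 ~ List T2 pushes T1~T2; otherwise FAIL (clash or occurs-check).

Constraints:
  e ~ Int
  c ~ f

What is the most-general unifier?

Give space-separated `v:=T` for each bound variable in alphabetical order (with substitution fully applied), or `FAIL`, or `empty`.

Answer: c:=f e:=Int

Derivation:
step 1: unify e ~ Int  [subst: {-} | 1 pending]
  bind e := Int
step 2: unify c ~ f  [subst: {e:=Int} | 0 pending]
  bind c := f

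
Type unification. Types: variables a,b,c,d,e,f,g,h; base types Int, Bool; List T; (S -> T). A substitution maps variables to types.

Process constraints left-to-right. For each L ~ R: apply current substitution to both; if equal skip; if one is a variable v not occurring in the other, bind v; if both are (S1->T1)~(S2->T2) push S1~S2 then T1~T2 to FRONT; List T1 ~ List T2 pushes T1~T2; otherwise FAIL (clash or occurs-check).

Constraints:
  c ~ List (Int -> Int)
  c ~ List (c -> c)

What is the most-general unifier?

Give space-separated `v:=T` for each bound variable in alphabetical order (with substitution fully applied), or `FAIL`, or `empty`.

step 1: unify c ~ List (Int -> Int)  [subst: {-} | 1 pending]
  bind c := List (Int -> Int)
step 2: unify List (Int -> Int) ~ List (List (Int -> Int) -> List (Int -> Int))  [subst: {c:=List (Int -> Int)} | 0 pending]
  -> decompose List: push (Int -> Int)~(List (Int -> Int) -> List (Int -> Int))
step 3: unify (Int -> Int) ~ (List (Int -> Int) -> List (Int -> Int))  [subst: {c:=List (Int -> Int)} | 0 pending]
  -> decompose arrow: push Int~List (Int -> Int), Int~List (Int -> Int)
step 4: unify Int ~ List (Int -> Int)  [subst: {c:=List (Int -> Int)} | 1 pending]
  clash: Int vs List (Int -> Int)

Answer: FAIL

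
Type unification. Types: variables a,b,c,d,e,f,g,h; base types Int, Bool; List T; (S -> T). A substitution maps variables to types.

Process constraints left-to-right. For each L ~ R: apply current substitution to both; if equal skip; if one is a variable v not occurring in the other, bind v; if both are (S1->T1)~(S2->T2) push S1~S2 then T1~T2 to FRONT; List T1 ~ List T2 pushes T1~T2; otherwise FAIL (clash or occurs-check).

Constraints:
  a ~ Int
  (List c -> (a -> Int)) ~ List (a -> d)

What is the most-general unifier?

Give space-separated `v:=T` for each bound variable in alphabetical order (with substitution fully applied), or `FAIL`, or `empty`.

step 1: unify a ~ Int  [subst: {-} | 1 pending]
  bind a := Int
step 2: unify (List c -> (Int -> Int)) ~ List (Int -> d)  [subst: {a:=Int} | 0 pending]
  clash: (List c -> (Int -> Int)) vs List (Int -> d)

Answer: FAIL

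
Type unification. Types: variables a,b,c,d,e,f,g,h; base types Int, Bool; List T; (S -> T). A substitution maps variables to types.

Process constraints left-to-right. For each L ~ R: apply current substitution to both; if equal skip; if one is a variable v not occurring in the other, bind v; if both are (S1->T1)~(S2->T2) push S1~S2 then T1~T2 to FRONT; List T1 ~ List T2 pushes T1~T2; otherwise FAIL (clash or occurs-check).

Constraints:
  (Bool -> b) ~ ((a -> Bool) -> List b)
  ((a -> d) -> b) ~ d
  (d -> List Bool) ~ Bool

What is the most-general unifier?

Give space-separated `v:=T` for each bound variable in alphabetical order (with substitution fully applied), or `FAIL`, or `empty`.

Answer: FAIL

Derivation:
step 1: unify (Bool -> b) ~ ((a -> Bool) -> List b)  [subst: {-} | 2 pending]
  -> decompose arrow: push Bool~(a -> Bool), b~List b
step 2: unify Bool ~ (a -> Bool)  [subst: {-} | 3 pending]
  clash: Bool vs (a -> Bool)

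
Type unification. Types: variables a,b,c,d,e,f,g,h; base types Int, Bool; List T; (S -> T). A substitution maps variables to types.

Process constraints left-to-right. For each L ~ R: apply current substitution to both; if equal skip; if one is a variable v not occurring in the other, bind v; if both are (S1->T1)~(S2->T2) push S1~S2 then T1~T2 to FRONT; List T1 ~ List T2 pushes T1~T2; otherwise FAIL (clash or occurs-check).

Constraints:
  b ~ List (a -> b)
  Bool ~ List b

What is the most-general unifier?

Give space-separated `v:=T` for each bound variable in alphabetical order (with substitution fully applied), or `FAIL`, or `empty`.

step 1: unify b ~ List (a -> b)  [subst: {-} | 1 pending]
  occurs-check fail: b in List (a -> b)

Answer: FAIL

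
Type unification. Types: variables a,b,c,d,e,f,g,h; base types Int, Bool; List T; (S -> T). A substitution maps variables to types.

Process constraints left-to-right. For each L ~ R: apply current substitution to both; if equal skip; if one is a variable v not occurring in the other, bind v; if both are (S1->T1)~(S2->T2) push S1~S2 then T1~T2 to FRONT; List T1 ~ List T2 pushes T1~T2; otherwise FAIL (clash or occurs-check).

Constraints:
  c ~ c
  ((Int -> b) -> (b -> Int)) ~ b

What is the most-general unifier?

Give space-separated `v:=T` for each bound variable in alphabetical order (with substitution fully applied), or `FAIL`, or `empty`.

Answer: FAIL

Derivation:
step 1: unify c ~ c  [subst: {-} | 1 pending]
  -> identical, skip
step 2: unify ((Int -> b) -> (b -> Int)) ~ b  [subst: {-} | 0 pending]
  occurs-check fail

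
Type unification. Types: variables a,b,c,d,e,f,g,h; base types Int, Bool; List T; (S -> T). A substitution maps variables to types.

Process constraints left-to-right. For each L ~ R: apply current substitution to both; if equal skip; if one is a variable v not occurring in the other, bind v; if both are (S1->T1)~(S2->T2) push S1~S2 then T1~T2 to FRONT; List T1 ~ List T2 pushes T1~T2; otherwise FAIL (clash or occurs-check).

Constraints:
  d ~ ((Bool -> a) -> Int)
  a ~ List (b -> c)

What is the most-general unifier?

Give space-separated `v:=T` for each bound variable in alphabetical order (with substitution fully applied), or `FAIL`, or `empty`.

step 1: unify d ~ ((Bool -> a) -> Int)  [subst: {-} | 1 pending]
  bind d := ((Bool -> a) -> Int)
step 2: unify a ~ List (b -> c)  [subst: {d:=((Bool -> a) -> Int)} | 0 pending]
  bind a := List (b -> c)

Answer: a:=List (b -> c) d:=((Bool -> List (b -> c)) -> Int)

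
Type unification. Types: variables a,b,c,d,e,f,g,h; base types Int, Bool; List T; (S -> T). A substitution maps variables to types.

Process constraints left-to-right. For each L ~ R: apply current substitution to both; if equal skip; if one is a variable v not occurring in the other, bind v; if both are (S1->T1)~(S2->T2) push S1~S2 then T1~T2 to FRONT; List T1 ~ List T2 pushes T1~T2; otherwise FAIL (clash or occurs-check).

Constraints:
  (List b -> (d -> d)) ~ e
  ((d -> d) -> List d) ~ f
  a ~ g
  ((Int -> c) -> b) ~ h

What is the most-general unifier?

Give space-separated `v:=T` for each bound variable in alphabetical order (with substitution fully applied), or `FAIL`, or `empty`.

step 1: unify (List b -> (d -> d)) ~ e  [subst: {-} | 3 pending]
  bind e := (List b -> (d -> d))
step 2: unify ((d -> d) -> List d) ~ f  [subst: {e:=(List b -> (d -> d))} | 2 pending]
  bind f := ((d -> d) -> List d)
step 3: unify a ~ g  [subst: {e:=(List b -> (d -> d)), f:=((d -> d) -> List d)} | 1 pending]
  bind a := g
step 4: unify ((Int -> c) -> b) ~ h  [subst: {e:=(List b -> (d -> d)), f:=((d -> d) -> List d), a:=g} | 0 pending]
  bind h := ((Int -> c) -> b)

Answer: a:=g e:=(List b -> (d -> d)) f:=((d -> d) -> List d) h:=((Int -> c) -> b)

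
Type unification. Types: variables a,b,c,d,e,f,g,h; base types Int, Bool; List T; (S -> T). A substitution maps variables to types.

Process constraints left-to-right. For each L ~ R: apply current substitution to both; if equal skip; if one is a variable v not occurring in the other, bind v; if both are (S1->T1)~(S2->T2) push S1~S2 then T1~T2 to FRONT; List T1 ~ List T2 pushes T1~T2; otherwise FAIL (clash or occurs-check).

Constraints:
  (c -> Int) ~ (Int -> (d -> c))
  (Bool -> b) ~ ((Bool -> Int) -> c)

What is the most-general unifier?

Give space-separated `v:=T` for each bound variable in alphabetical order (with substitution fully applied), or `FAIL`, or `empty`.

Answer: FAIL

Derivation:
step 1: unify (c -> Int) ~ (Int -> (d -> c))  [subst: {-} | 1 pending]
  -> decompose arrow: push c~Int, Int~(d -> c)
step 2: unify c ~ Int  [subst: {-} | 2 pending]
  bind c := Int
step 3: unify Int ~ (d -> Int)  [subst: {c:=Int} | 1 pending]
  clash: Int vs (d -> Int)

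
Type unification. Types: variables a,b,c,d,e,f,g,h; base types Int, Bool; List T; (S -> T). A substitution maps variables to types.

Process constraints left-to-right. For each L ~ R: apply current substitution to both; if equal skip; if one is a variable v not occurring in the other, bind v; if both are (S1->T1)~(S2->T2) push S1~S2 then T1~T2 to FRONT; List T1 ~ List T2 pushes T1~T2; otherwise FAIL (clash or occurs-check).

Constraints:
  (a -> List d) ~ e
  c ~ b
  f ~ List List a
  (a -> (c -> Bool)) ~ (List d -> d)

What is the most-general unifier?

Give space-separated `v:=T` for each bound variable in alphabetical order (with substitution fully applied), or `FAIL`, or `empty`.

Answer: a:=List (b -> Bool) c:=b d:=(b -> Bool) e:=(List (b -> Bool) -> List (b -> Bool)) f:=List List List (b -> Bool)

Derivation:
step 1: unify (a -> List d) ~ e  [subst: {-} | 3 pending]
  bind e := (a -> List d)
step 2: unify c ~ b  [subst: {e:=(a -> List d)} | 2 pending]
  bind c := b
step 3: unify f ~ List List a  [subst: {e:=(a -> List d), c:=b} | 1 pending]
  bind f := List List a
step 4: unify (a -> (b -> Bool)) ~ (List d -> d)  [subst: {e:=(a -> List d), c:=b, f:=List List a} | 0 pending]
  -> decompose arrow: push a~List d, (b -> Bool)~d
step 5: unify a ~ List d  [subst: {e:=(a -> List d), c:=b, f:=List List a} | 1 pending]
  bind a := List d
step 6: unify (b -> Bool) ~ d  [subst: {e:=(a -> List d), c:=b, f:=List List a, a:=List d} | 0 pending]
  bind d := (b -> Bool)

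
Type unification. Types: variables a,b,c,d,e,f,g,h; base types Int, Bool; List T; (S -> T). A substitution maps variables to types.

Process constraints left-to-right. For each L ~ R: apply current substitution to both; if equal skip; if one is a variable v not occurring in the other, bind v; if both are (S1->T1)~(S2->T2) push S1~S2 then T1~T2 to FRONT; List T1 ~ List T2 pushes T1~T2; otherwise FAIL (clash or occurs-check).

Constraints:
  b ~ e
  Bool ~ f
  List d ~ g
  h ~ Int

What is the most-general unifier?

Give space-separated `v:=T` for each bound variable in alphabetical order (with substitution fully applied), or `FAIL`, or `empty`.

step 1: unify b ~ e  [subst: {-} | 3 pending]
  bind b := e
step 2: unify Bool ~ f  [subst: {b:=e} | 2 pending]
  bind f := Bool
step 3: unify List d ~ g  [subst: {b:=e, f:=Bool} | 1 pending]
  bind g := List d
step 4: unify h ~ Int  [subst: {b:=e, f:=Bool, g:=List d} | 0 pending]
  bind h := Int

Answer: b:=e f:=Bool g:=List d h:=Int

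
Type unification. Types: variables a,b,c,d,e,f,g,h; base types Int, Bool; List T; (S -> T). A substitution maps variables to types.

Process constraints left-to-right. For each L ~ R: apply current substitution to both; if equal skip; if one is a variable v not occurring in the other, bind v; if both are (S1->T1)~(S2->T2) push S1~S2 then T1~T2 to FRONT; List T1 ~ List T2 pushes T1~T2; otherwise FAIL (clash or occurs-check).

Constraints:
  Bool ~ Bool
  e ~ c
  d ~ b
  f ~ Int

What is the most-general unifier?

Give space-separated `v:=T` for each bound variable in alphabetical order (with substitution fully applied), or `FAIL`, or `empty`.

Answer: d:=b e:=c f:=Int

Derivation:
step 1: unify Bool ~ Bool  [subst: {-} | 3 pending]
  -> identical, skip
step 2: unify e ~ c  [subst: {-} | 2 pending]
  bind e := c
step 3: unify d ~ b  [subst: {e:=c} | 1 pending]
  bind d := b
step 4: unify f ~ Int  [subst: {e:=c, d:=b} | 0 pending]
  bind f := Int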